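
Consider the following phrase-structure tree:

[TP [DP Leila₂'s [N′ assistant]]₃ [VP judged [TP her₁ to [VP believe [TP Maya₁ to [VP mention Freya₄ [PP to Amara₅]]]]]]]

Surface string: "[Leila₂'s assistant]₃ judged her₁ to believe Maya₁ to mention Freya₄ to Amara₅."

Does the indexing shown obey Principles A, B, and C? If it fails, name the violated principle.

Principle C

The two coindexed NPs are *her₁* and *Maya₁*.
*Maya₁* is an R-expression. Principle C requires it to be free everywhere.
*her₁* c-commands it and carries the same index.
The R-expression is bound → Principle C violation.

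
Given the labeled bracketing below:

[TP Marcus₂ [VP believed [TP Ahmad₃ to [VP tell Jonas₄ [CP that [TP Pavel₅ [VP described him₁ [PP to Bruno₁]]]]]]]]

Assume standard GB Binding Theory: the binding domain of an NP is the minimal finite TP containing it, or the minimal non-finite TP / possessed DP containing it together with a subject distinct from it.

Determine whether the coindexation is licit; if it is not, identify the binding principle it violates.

Principle C

The two coindexed NPs are *him₁* and *Bruno₁*.
*Bruno₁* is an R-expression. Principle C requires it to be free everywhere.
*him₁* c-commands it and carries the same index.
The R-expression is bound → Principle C violation.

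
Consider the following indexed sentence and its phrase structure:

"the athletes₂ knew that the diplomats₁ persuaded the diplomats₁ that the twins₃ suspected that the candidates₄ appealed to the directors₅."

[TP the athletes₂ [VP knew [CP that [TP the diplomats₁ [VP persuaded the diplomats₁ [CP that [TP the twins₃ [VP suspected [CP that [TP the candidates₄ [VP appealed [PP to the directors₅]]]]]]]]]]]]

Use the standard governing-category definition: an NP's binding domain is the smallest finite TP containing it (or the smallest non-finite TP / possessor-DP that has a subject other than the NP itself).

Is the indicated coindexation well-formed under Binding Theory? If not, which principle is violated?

Principle C

The two coindexed NPs are *the diplomats₁* (the higher occurrence) and *the diplomats₁* (the lower occurrence).
*the diplomats₁* (the lower occurrence) is an R-expression. Principle C requires it to be free everywhere.
*the diplomats₁* (the higher occurrence) c-commands it and carries the same index.
The R-expression is bound → Principle C violation.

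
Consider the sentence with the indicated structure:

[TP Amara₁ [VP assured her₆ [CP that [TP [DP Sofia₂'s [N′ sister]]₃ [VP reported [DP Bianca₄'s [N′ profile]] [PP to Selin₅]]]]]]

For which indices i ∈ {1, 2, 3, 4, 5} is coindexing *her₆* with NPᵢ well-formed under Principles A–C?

*her* is a pronoun, so Principle B applies: it must be free in its binding domain.
Binding domain of *her₆*: the matrix TP, whose subject is Amara₁.
*Amara₁* c-commands the pronoun within its binding domain → coindexation would violate Principle B.
*Sofia₂*: the pronoun c-commands this R-expression → coindexation would violate Principle C on *Sofia₂*.
*[Sofia₂'s sister]₃*: the pronoun c-commands this R-expression → coindexation would violate Principle C on *[Sofia₂'s sister]₃*.
*Bianca₄*: the pronoun c-commands this R-expression → coindexation would violate Principle C on *Bianca₄*.
*Selin₅*: the pronoun c-commands this R-expression → coindexation would violate Principle C on *Selin₅*.

none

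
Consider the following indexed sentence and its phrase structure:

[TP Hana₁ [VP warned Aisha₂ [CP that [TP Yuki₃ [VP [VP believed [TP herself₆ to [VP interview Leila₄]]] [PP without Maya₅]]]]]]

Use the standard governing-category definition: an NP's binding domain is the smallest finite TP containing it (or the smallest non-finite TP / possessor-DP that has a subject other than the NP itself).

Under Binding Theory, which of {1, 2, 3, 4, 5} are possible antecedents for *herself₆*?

{3}

*herself* is an anaphor, so Principle A applies: it must be bound in its binding domain.
Binding domain of *herself₆*: the embedded TP, whose subject is Yuki₃.
*Hana₁* c-commands the anaphor but is outside its binding domain → cannot satisfy Principle A.
*Aisha₂* c-commands the anaphor but is outside its binding domain → cannot satisfy Principle A.
*Yuki₃* c-commands the anaphor within its binding domain → licit binder.
*Leila₄* does not c-command the anaphor → cannot bind it.
*Maya₅* does not c-command the anaphor → cannot bind it.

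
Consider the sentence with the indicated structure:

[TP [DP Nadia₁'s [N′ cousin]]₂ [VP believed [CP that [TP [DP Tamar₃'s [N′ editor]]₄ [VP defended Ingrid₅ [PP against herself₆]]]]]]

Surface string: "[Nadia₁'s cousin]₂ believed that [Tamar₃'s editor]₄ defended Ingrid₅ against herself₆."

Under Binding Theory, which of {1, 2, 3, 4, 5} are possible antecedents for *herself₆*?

{4, 5}

*herself* is an anaphor, so Principle A applies: it must be bound in its binding domain.
Binding domain of *herself₆*: the embedded TP, whose subject is [Tamar₃'s editor]₄.
*Nadia₁* does not c-command the anaphor → cannot bind it.
*[Nadia₁'s cousin]₂* c-commands the anaphor but is outside its binding domain → cannot satisfy Principle A.
*Tamar₃* does not c-command the anaphor → cannot bind it.
*[Tamar₃'s editor]₄* c-commands the anaphor within its binding domain → licit binder.
*Ingrid₅* c-commands the anaphor within its binding domain → licit binder.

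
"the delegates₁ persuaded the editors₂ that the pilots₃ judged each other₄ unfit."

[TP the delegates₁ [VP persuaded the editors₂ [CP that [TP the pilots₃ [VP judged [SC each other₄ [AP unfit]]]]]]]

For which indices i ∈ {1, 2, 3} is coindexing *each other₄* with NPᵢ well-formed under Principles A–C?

*each other* is an anaphor, so Principle A applies: it must be bound in its binding domain.
Binding domain of *each other₄*: the embedded TP, whose subject is the pilots₃.
*the delegates₁* c-commands the anaphor but is outside its binding domain → cannot satisfy Principle A.
*the editors₂* c-commands the anaphor but is outside its binding domain → cannot satisfy Principle A.
*the pilots₃* c-commands the anaphor within its binding domain → licit binder.

{3}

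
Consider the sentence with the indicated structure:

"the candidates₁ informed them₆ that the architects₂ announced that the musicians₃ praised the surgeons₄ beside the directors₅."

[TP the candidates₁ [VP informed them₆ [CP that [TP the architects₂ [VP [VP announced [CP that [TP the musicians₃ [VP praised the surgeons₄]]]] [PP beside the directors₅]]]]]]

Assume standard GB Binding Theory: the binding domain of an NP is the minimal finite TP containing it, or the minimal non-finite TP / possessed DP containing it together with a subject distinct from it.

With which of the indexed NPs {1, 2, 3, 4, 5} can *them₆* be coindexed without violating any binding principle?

none

*them* is a pronoun, so Principle B applies: it must be free in its binding domain.
Binding domain of *them₆*: the matrix TP, whose subject is the candidates₁.
*the candidates₁* c-commands the pronoun within its binding domain → coindexation would violate Principle B.
*the architects₂*: the pronoun c-commands this R-expression → coindexation would violate Principle C on *the architects₂*.
*the musicians₃*: the pronoun c-commands this R-expression → coindexation would violate Principle C on *the musicians₃*.
*the surgeons₄*: the pronoun c-commands this R-expression → coindexation would violate Principle C on *the surgeons₄*.
*the directors₅*: the pronoun c-commands this R-expression → coindexation would violate Principle C on *the directors₅*.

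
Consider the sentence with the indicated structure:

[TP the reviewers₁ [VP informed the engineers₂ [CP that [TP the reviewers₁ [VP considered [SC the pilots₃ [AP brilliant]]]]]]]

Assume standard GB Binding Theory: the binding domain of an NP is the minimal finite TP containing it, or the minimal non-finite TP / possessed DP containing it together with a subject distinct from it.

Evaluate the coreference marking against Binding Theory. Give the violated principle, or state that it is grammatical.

The two coindexed NPs are *the reviewers₁* (the higher occurrence) and *the reviewers₁* (the lower occurrence).
*the reviewers₁* (the lower occurrence) is an R-expression. Principle C requires it to be free everywhere.
*the reviewers₁* (the higher occurrence) c-commands it and carries the same index.
The R-expression is bound → Principle C violation.

Principle C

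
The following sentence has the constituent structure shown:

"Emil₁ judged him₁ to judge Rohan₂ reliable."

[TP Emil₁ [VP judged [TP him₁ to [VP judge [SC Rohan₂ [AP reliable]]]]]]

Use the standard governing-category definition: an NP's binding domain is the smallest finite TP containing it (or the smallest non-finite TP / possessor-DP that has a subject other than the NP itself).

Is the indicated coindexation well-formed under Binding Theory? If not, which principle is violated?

The two coindexed NPs are *Emil₁* and *him₁*.
*him₁* is a pronoun. Its binding domain is the matrix TP, whose subject is Emil₁.
*Emil₁* c-commands it within that domain and carries the same index.
The pronoun is locally bound → Principle B violation.

Principle B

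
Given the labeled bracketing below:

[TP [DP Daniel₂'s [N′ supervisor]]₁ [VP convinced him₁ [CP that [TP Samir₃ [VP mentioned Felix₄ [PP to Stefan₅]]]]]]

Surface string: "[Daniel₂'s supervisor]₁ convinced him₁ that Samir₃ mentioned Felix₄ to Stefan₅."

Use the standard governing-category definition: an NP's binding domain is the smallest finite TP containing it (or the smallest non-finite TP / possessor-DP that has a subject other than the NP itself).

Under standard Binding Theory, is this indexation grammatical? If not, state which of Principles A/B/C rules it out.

Principle B

The two coindexed NPs are *[Daniel₂'s supervisor]₁* and *him₁*.
*him₁* is a pronoun. Its binding domain is the matrix TP, whose subject is [Daniel₂'s supervisor]₁.
*[Daniel₂'s supervisor]₁* c-commands it within that domain and carries the same index.
The pronoun is locally bound → Principle B violation.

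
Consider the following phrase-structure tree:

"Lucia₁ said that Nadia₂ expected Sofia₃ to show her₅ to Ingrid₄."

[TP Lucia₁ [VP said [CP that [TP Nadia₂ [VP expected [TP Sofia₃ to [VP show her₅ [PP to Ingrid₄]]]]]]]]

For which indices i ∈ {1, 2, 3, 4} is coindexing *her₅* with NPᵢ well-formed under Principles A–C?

*her* is a pronoun, so Principle B applies: it must be free in its binding domain.
Binding domain of *her₅*: the embedded TP, whose subject is Sofia₃.
*Lucia₁* c-commands the pronoun but from outside its binding domain, and is not c-commanded by it → coindexation permitted.
*Nadia₂* c-commands the pronoun but from outside its binding domain, and is not c-commanded by it → coindexation permitted.
*Sofia₃* c-commands the pronoun within its binding domain → coindexation would violate Principle B.
*Ingrid₄*: the pronoun c-commands this R-expression → coindexation would violate Principle C on *Ingrid₄*.

{1, 2}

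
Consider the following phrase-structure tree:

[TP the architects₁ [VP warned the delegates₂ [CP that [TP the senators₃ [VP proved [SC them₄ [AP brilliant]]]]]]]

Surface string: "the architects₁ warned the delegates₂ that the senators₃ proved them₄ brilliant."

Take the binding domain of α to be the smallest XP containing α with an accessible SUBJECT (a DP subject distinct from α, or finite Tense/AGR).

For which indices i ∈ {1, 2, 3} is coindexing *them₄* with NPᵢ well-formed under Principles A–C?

{1, 2}

*them* is a pronoun, so Principle B applies: it must be free in its binding domain.
Binding domain of *them₄*: the embedded TP, whose subject is the senators₃.
*the architects₁* c-commands the pronoun but from outside its binding domain, and is not c-commanded by it → coindexation permitted.
*the delegates₂* c-commands the pronoun but from outside its binding domain, and is not c-commanded by it → coindexation permitted.
*the senators₃* c-commands the pronoun within its binding domain → coindexation would violate Principle B.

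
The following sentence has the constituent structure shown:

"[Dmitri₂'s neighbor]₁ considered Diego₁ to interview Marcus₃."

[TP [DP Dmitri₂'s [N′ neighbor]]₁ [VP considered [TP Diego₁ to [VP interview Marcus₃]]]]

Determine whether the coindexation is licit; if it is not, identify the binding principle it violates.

The two coindexed NPs are *[Dmitri₂'s neighbor]₁* and *Diego₁*.
*Diego₁* is an R-expression. Principle C requires it to be free everywhere.
*[Dmitri₂'s neighbor]₁* c-commands it and carries the same index.
The R-expression is bound → Principle C violation.

Principle C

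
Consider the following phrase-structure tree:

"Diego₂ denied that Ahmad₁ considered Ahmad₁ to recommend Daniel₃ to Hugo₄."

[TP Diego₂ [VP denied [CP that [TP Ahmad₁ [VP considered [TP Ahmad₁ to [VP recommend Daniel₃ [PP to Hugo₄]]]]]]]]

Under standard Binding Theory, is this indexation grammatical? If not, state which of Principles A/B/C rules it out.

The two coindexed NPs are *Ahmad₁* (the lower occurrence) and *Ahmad₁* (the higher occurrence).
*Ahmad₁* (the lower occurrence) is an R-expression. Principle C requires it to be free everywhere.
*Ahmad₁* (the higher occurrence) c-commands it and carries the same index.
The R-expression is bound → Principle C violation.

Principle C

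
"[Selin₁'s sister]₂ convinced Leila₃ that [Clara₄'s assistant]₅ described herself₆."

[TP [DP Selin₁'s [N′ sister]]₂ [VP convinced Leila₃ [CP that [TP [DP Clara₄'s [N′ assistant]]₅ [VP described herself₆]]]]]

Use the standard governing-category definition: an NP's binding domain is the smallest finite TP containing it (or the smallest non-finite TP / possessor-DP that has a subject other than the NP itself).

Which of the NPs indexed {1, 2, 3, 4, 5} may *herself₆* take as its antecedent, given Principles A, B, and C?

*herself* is an anaphor, so Principle A applies: it must be bound in its binding domain.
Binding domain of *herself₆*: the embedded TP, whose subject is [Clara₄'s assistant]₅.
*Selin₁* does not c-command the anaphor → cannot bind it.
*[Selin₁'s sister]₂* c-commands the anaphor but is outside its binding domain → cannot satisfy Principle A.
*Leila₃* c-commands the anaphor but is outside its binding domain → cannot satisfy Principle A.
*Clara₄* does not c-command the anaphor → cannot bind it.
*[Clara₄'s assistant]₅* c-commands the anaphor within its binding domain → licit binder.

{5}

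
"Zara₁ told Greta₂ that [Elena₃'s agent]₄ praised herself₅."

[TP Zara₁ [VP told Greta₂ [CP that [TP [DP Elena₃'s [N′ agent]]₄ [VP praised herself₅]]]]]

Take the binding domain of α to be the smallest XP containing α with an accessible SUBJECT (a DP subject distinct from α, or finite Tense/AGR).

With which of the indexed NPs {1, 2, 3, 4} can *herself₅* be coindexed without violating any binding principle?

*herself* is an anaphor, so Principle A applies: it must be bound in its binding domain.
Binding domain of *herself₅*: the embedded TP, whose subject is [Elena₃'s agent]₄.
*Zara₁* c-commands the anaphor but is outside its binding domain → cannot satisfy Principle A.
*Greta₂* c-commands the anaphor but is outside its binding domain → cannot satisfy Principle A.
*Elena₃* does not c-command the anaphor → cannot bind it.
*[Elena₃'s agent]₄* c-commands the anaphor within its binding domain → licit binder.

{4}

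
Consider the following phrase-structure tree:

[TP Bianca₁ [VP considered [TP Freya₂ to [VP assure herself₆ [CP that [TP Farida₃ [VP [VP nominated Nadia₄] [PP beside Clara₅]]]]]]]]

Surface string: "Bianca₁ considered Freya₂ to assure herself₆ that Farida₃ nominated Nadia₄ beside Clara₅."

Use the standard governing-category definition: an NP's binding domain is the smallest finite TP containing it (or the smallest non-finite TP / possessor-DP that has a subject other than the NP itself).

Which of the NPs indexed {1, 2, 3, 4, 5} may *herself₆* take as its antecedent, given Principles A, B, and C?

{2}

*herself* is an anaphor, so Principle A applies: it must be bound in its binding domain.
Binding domain of *herself₆*: the embedded TP, whose subject is Freya₂.
*Bianca₁* c-commands the anaphor but is outside its binding domain → cannot satisfy Principle A.
*Freya₂* c-commands the anaphor within its binding domain → licit binder.
*Farida₃* does not c-command the anaphor → cannot bind it.
*Nadia₄* does not c-command the anaphor → cannot bind it.
*Clara₅* does not c-command the anaphor → cannot bind it.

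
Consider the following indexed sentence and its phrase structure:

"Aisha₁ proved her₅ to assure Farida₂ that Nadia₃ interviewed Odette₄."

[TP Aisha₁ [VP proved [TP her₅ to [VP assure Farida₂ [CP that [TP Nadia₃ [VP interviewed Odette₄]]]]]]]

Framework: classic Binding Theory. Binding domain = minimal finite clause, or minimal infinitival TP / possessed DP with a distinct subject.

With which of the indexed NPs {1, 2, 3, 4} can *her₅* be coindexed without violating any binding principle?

none

*her* is a pronoun, so Principle B applies: it must be free in its binding domain.
Binding domain of *her₅*: the matrix TP, whose subject is Aisha₁.
*Aisha₁* c-commands the pronoun within its binding domain → coindexation would violate Principle B.
*Farida₂*: the pronoun c-commands this R-expression → coindexation would violate Principle C on *Farida₂*.
*Nadia₃*: the pronoun c-commands this R-expression → coindexation would violate Principle C on *Nadia₃*.
*Odette₄*: the pronoun c-commands this R-expression → coindexation would violate Principle C on *Odette₄*.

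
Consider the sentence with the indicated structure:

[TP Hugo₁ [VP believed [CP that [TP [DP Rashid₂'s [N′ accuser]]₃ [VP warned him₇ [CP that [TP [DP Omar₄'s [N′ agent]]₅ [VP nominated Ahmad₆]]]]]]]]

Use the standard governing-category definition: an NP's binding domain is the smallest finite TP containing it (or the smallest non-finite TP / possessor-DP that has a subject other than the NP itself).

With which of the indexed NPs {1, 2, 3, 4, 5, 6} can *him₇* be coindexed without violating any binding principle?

*him* is a pronoun, so Principle B applies: it must be free in its binding domain.
Binding domain of *him₇*: the embedded TP, whose subject is [Rashid₂'s accuser]₃.
*Hugo₁* c-commands the pronoun but from outside its binding domain, and is not c-commanded by it → coindexation permitted.
*Rashid₂* and the pronoun do not c-command one another → neither Principle B nor Principle C is at stake; coindexation permitted.
*[Rashid₂'s accuser]₃* c-commands the pronoun within its binding domain → coindexation would violate Principle B.
*Omar₄*: the pronoun c-commands this R-expression → coindexation would violate Principle C on *Omar₄*.
*[Omar₄'s agent]₅*: the pronoun c-commands this R-expression → coindexation would violate Principle C on *[Omar₄'s agent]₅*.
*Ahmad₆*: the pronoun c-commands this R-expression → coindexation would violate Principle C on *Ahmad₆*.

{1, 2}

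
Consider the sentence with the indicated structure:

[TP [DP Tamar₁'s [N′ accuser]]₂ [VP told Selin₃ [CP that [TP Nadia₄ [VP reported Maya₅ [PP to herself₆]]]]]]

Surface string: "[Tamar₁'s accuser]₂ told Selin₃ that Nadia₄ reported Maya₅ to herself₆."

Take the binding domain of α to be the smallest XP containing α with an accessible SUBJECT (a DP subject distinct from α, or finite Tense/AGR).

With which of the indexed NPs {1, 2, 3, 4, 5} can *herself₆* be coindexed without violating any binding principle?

{4, 5}

*herself* is an anaphor, so Principle A applies: it must be bound in its binding domain.
Binding domain of *herself₆*: the embedded TP, whose subject is Nadia₄.
*Tamar₁* does not c-command the anaphor → cannot bind it.
*[Tamar₁'s accuser]₂* c-commands the anaphor but is outside its binding domain → cannot satisfy Principle A.
*Selin₃* c-commands the anaphor but is outside its binding domain → cannot satisfy Principle A.
*Nadia₄* c-commands the anaphor within its binding domain → licit binder.
*Maya₅* c-commands the anaphor within its binding domain → licit binder.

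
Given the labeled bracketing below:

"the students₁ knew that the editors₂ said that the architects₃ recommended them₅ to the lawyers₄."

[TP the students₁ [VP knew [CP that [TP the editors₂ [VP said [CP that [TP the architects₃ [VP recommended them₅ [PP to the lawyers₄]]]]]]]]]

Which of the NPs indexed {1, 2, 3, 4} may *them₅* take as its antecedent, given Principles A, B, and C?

{1, 2}

*them* is a pronoun, so Principle B applies: it must be free in its binding domain.
Binding domain of *them₅*: the embedded TP, whose subject is the architects₃.
*the students₁* c-commands the pronoun but from outside its binding domain, and is not c-commanded by it → coindexation permitted.
*the editors₂* c-commands the pronoun but from outside its binding domain, and is not c-commanded by it → coindexation permitted.
*the architects₃* c-commands the pronoun within its binding domain → coindexation would violate Principle B.
*the lawyers₄*: the pronoun c-commands this R-expression → coindexation would violate Principle C on *the lawyers₄*.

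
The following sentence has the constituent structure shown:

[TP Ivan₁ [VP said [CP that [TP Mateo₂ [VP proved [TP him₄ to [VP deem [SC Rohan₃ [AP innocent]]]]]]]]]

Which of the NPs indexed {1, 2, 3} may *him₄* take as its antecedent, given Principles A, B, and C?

{1}

*him* is a pronoun, so Principle B applies: it must be free in its binding domain.
Binding domain of *him₄*: the embedded TP, whose subject is Mateo₂.
*Ivan₁* c-commands the pronoun but from outside its binding domain, and is not c-commanded by it → coindexation permitted.
*Mateo₂* c-commands the pronoun within its binding domain → coindexation would violate Principle B.
*Rohan₃*: the pronoun c-commands this R-expression → coindexation would violate Principle C on *Rohan₃*.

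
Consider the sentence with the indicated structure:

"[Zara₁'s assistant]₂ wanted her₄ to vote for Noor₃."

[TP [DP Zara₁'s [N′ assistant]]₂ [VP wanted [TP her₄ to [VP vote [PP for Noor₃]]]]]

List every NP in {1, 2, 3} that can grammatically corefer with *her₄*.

*her* is a pronoun, so Principle B applies: it must be free in its binding domain.
Binding domain of *her₄*: the matrix TP, whose subject is [Zara₁'s assistant]₂.
*Zara₁* and the pronoun do not c-command one another → neither Principle B nor Principle C is at stake; coindexation permitted.
*[Zara₁'s assistant]₂* c-commands the pronoun within its binding domain → coindexation would violate Principle B.
*Noor₃*: the pronoun c-commands this R-expression → coindexation would violate Principle C on *Noor₃*.

{1}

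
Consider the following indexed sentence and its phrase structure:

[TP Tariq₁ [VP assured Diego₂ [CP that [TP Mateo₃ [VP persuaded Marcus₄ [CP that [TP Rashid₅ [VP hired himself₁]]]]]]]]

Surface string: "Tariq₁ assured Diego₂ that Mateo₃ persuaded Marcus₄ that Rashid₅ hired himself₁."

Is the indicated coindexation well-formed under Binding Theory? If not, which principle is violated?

Principle A

The two coindexed NPs are *Tariq₁* and *himself₁*.
*himself₁* is an anaphor. Principle A requires it to be bound within its binding domain — the embedded TP, whose subject is Rashid₅.
Within that domain it is c-commanded by *Rashid₅*, which does not share its index.
*Tariq₁* does c-command the anaphor, but from outside its binding domain.
The anaphor is unbound in its domain → Principle A violation.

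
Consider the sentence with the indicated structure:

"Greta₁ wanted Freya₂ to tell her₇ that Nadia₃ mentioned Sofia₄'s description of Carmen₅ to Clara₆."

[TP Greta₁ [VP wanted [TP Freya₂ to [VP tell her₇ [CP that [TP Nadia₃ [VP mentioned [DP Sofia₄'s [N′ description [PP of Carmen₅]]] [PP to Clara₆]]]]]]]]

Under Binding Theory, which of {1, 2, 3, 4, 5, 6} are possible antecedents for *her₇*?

{1}

*her* is a pronoun, so Principle B applies: it must be free in its binding domain.
Binding domain of *her₇*: the embedded TP, whose subject is Freya₂.
*Greta₁* c-commands the pronoun but from outside its binding domain, and is not c-commanded by it → coindexation permitted.
*Freya₂* c-commands the pronoun within its binding domain → coindexation would violate Principle B.
*Nadia₃*: the pronoun c-commands this R-expression → coindexation would violate Principle C on *Nadia₃*.
*Sofia₄*: the pronoun c-commands this R-expression → coindexation would violate Principle C on *Sofia₄*.
*Carmen₅*: the pronoun c-commands this R-expression → coindexation would violate Principle C on *Carmen₅*.
*Clara₆*: the pronoun c-commands this R-expression → coindexation would violate Principle C on *Clara₆*.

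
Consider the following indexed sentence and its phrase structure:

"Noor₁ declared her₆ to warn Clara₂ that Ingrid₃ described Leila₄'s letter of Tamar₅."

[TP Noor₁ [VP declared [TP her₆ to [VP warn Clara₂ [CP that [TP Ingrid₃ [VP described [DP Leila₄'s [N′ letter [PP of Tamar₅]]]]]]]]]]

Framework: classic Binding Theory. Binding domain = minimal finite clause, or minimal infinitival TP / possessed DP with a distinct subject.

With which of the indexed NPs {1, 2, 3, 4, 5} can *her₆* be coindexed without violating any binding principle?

*her* is a pronoun, so Principle B applies: it must be free in its binding domain.
Binding domain of *her₆*: the matrix TP, whose subject is Noor₁.
*Noor₁* c-commands the pronoun within its binding domain → coindexation would violate Principle B.
*Clara₂*: the pronoun c-commands this R-expression → coindexation would violate Principle C on *Clara₂*.
*Ingrid₃*: the pronoun c-commands this R-expression → coindexation would violate Principle C on *Ingrid₃*.
*Leila₄*: the pronoun c-commands this R-expression → coindexation would violate Principle C on *Leila₄*.
*Tamar₅*: the pronoun c-commands this R-expression → coindexation would violate Principle C on *Tamar₅*.

none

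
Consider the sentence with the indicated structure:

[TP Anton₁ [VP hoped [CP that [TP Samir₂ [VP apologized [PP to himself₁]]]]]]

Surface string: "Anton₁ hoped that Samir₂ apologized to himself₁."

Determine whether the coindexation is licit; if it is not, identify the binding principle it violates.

Principle A

The two coindexed NPs are *Anton₁* and *himself₁*.
*himself₁* is an anaphor. Principle A requires it to be bound within its binding domain — the embedded TP, whose subject is Samir₂.
Within that domain it is c-commanded by *Samir₂*, which does not share its index.
*Anton₁* does c-command the anaphor, but from outside its binding domain.
The anaphor is unbound in its domain → Principle A violation.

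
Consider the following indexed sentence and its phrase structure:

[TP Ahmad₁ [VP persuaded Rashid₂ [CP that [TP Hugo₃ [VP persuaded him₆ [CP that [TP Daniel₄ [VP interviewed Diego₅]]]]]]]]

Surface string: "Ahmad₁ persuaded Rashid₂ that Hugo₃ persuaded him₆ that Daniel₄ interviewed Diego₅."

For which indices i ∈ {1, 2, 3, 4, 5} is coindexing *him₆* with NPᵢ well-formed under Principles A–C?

{1, 2}

*him* is a pronoun, so Principle B applies: it must be free in its binding domain.
Binding domain of *him₆*: the embedded TP, whose subject is Hugo₃.
*Ahmad₁* c-commands the pronoun but from outside its binding domain, and is not c-commanded by it → coindexation permitted.
*Rashid₂* c-commands the pronoun but from outside its binding domain, and is not c-commanded by it → coindexation permitted.
*Hugo₃* c-commands the pronoun within its binding domain → coindexation would violate Principle B.
*Daniel₄*: the pronoun c-commands this R-expression → coindexation would violate Principle C on *Daniel₄*.
*Diego₅*: the pronoun c-commands this R-expression → coindexation would violate Principle C on *Diego₅*.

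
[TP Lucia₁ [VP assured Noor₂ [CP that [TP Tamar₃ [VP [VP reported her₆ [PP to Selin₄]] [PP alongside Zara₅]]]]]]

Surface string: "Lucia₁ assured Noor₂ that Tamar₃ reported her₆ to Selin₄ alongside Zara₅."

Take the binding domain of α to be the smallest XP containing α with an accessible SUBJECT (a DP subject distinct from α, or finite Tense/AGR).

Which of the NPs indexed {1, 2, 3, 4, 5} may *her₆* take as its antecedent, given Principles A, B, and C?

*her* is a pronoun, so Principle B applies: it must be free in its binding domain.
Binding domain of *her₆*: the embedded TP, whose subject is Tamar₃.
*Lucia₁* c-commands the pronoun but from outside its binding domain, and is not c-commanded by it → coindexation permitted.
*Noor₂* c-commands the pronoun but from outside its binding domain, and is not c-commanded by it → coindexation permitted.
*Tamar₃* c-commands the pronoun within its binding domain → coindexation would violate Principle B.
*Selin₄*: the pronoun c-commands this R-expression → coindexation would violate Principle C on *Selin₄*.
*Zara₅* and the pronoun do not c-command one another → neither Principle B nor Principle C is at stake; coindexation permitted.

{1, 2, 5}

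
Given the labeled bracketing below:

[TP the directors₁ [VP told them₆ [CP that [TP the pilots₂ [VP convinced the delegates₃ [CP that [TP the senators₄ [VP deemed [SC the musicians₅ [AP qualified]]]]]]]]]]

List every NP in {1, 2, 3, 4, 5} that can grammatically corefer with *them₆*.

none

*them* is a pronoun, so Principle B applies: it must be free in its binding domain.
Binding domain of *them₆*: the matrix TP, whose subject is the directors₁.
*the directors₁* c-commands the pronoun within its binding domain → coindexation would violate Principle B.
*the pilots₂*: the pronoun c-commands this R-expression → coindexation would violate Principle C on *the pilots₂*.
*the delegates₃*: the pronoun c-commands this R-expression → coindexation would violate Principle C on *the delegates₃*.
*the senators₄*: the pronoun c-commands this R-expression → coindexation would violate Principle C on *the senators₄*.
*the musicians₅*: the pronoun c-commands this R-expression → coindexation would violate Principle C on *the musicians₅*.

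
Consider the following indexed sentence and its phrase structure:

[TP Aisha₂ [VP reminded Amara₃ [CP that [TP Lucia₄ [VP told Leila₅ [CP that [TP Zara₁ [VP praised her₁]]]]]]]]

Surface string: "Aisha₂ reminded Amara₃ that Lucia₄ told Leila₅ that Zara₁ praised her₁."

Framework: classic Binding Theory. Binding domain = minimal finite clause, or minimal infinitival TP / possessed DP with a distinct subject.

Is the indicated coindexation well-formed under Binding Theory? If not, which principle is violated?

The two coindexed NPs are *Zara₁* and *her₁*.
*her₁* is a pronoun. Its binding domain is the embedded TP, whose subject is Zara₁.
*Zara₁* c-commands it within that domain and carries the same index.
The pronoun is locally bound → Principle B violation.

Principle B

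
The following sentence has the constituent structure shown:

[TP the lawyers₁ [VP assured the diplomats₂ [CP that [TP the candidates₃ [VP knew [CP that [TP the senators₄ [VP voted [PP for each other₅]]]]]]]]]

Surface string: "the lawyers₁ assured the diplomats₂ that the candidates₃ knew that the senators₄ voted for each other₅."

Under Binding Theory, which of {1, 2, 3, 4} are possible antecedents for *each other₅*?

*each other* is an anaphor, so Principle A applies: it must be bound in its binding domain.
Binding domain of *each other₅*: the embedded TP, whose subject is the senators₄.
*the lawyers₁* c-commands the anaphor but is outside its binding domain → cannot satisfy Principle A.
*the diplomats₂* c-commands the anaphor but is outside its binding domain → cannot satisfy Principle A.
*the candidates₃* c-commands the anaphor but is outside its binding domain → cannot satisfy Principle A.
*the senators₄* c-commands the anaphor within its binding domain → licit binder.

{4}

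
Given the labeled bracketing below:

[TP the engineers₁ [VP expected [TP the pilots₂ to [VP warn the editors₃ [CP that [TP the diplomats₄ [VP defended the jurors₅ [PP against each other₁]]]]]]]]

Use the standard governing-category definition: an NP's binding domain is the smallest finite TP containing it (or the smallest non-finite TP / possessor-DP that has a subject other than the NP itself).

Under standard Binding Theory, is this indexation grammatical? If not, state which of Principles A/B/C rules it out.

The two coindexed NPs are *the engineers₁* and *each other₁*.
*each other₁* is an anaphor. Principle A requires it to be bound within its binding domain — the embedded TP, whose subject is the diplomats₄.
Within that domain it is c-commanded by *the diplomats₄*, *the jurors₅*, none of which share its index.
*the engineers₁* does c-command the anaphor, but from outside its binding domain.
The anaphor is unbound in its domain → Principle A violation.

Principle A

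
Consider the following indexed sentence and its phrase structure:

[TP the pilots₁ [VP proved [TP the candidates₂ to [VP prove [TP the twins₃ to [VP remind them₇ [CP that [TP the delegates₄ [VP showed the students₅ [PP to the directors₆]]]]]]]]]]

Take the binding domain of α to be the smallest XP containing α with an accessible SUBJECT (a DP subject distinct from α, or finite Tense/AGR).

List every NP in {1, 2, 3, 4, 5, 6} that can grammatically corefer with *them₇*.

{1, 2}

*them* is a pronoun, so Principle B applies: it must be free in its binding domain.
Binding domain of *them₇*: the embedded TP, whose subject is the twins₃.
*the pilots₁* c-commands the pronoun but from outside its binding domain, and is not c-commanded by it → coindexation permitted.
*the candidates₂* c-commands the pronoun but from outside its binding domain, and is not c-commanded by it → coindexation permitted.
*the twins₃* c-commands the pronoun within its binding domain → coindexation would violate Principle B.
*the delegates₄*: the pronoun c-commands this R-expression → coindexation would violate Principle C on *the delegates₄*.
*the students₅*: the pronoun c-commands this R-expression → coindexation would violate Principle C on *the students₅*.
*the directors₆*: the pronoun c-commands this R-expression → coindexation would violate Principle C on *the directors₆*.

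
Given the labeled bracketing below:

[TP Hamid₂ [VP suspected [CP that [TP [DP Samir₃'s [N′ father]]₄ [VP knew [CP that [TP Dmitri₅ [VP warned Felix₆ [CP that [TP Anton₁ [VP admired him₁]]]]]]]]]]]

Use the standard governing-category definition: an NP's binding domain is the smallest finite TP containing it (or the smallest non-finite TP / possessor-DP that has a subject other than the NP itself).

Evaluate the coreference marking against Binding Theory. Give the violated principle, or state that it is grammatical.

Principle B

The two coindexed NPs are *Anton₁* and *him₁*.
*him₁* is a pronoun. Its binding domain is the embedded TP, whose subject is Anton₁.
*Anton₁* c-commands it within that domain and carries the same index.
The pronoun is locally bound → Principle B violation.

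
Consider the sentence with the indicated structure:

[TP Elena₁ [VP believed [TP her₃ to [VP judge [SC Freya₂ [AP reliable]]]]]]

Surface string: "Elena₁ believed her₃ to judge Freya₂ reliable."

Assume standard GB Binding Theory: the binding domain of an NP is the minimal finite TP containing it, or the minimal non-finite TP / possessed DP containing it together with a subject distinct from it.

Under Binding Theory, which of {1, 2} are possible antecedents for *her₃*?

*her* is a pronoun, so Principle B applies: it must be free in its binding domain.
Binding domain of *her₃*: the matrix TP, whose subject is Elena₁.
*Elena₁* c-commands the pronoun within its binding domain → coindexation would violate Principle B.
*Freya₂*: the pronoun c-commands this R-expression → coindexation would violate Principle C on *Freya₂*.

none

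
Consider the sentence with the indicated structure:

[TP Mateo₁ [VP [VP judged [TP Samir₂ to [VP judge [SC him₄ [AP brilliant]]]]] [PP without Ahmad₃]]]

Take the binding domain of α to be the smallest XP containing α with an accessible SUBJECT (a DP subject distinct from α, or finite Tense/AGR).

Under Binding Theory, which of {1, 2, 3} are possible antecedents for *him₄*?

{1, 3}

*him* is a pronoun, so Principle B applies: it must be free in its binding domain.
Binding domain of *him₄*: the embedded TP, whose subject is Samir₂.
*Mateo₁* c-commands the pronoun but from outside its binding domain, and is not c-commanded by it → coindexation permitted.
*Samir₂* c-commands the pronoun within its binding domain → coindexation would violate Principle B.
*Ahmad₃* and the pronoun do not c-command one another → neither Principle B nor Principle C is at stake; coindexation permitted.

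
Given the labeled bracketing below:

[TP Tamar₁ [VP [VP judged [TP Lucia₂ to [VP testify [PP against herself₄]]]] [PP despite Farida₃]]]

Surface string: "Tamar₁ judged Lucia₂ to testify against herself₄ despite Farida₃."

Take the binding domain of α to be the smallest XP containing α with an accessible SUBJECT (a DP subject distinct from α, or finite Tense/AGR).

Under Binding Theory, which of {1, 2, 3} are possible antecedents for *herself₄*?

*herself* is an anaphor, so Principle A applies: it must be bound in its binding domain.
Binding domain of *herself₄*: the embedded TP, whose subject is Lucia₂.
*Tamar₁* c-commands the anaphor but is outside its binding domain → cannot satisfy Principle A.
*Lucia₂* c-commands the anaphor within its binding domain → licit binder.
*Farida₃* does not c-command the anaphor → cannot bind it.

{2}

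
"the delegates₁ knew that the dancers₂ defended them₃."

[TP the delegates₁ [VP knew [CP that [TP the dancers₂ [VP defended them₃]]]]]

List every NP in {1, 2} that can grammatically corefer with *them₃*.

{1}

*them* is a pronoun, so Principle B applies: it must be free in its binding domain.
Binding domain of *them₃*: the embedded TP, whose subject is the dancers₂.
*the delegates₁* c-commands the pronoun but from outside its binding domain, and is not c-commanded by it → coindexation permitted.
*the dancers₂* c-commands the pronoun within its binding domain → coindexation would violate Principle B.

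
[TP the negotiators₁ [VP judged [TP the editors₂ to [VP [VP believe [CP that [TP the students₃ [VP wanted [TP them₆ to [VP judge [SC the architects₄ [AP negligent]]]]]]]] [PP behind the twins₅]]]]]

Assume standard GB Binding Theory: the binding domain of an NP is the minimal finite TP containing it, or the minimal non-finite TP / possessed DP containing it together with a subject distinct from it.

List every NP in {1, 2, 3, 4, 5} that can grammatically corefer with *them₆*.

*them* is a pronoun, so Principle B applies: it must be free in its binding domain.
Binding domain of *them₆*: the embedded TP, whose subject is the students₃.
*the negotiators₁* c-commands the pronoun but from outside its binding domain, and is not c-commanded by it → coindexation permitted.
*the editors₂* c-commands the pronoun but from outside its binding domain, and is not c-commanded by it → coindexation permitted.
*the students₃* c-commands the pronoun within its binding domain → coindexation would violate Principle B.
*the architects₄*: the pronoun c-commands this R-expression → coindexation would violate Principle C on *the architects₄*.
*the twins₅* and the pronoun do not c-command one another → neither Principle B nor Principle C is at stake; coindexation permitted.

{1, 2, 5}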